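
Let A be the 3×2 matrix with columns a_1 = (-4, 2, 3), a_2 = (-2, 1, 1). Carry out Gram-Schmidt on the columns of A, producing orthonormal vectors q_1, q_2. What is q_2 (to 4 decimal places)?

q_2 = (-0.4983, 0.2491, -0.8305)

a_1 = (-4, 2, 3); ‖a_1‖ = 5.3852, so q_1 = (-0.7428, 0.3714, 0.5571).
q_1·a_2 = (-0.7428)·(-2) + 0.3714·1 + 0.5571·1 = 2.4140.
u_2 = a_2 − 2.4140·q_1 = (-0.2069, 0.1034, -0.3448).
‖u_2‖ = 0.4152, so q_2 = (-0.4983, 0.2491, -0.8305).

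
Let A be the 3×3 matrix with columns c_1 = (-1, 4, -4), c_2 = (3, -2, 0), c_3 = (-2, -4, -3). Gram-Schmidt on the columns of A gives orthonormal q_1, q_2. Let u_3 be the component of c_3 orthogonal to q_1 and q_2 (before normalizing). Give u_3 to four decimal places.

q_1 = c_1/‖c_1‖ = (-1, 4, -4)/5.7446 = (-0.1741, 0.6963, -0.6963).
r_{12} = q_1·c_2 = -1.9149.
u_2 = c_2 + 1.9149·q_1 = (2.6667, -0.6667, -1.3333).
‖u_2‖ = 3.0551, so q_2 = (0.8729, -0.2182, -0.4364).
r_{13} = q_1·c_3 = -0.3482; r_{23} = q_2·c_3 = 0.4364.
u_3 = c_3 + 0.3482·q_1 − 0.4364·q_2 = (-2.4416, -3.6623, -3.0519).

u_3 = (-2.4416, -3.6623, -3.0519)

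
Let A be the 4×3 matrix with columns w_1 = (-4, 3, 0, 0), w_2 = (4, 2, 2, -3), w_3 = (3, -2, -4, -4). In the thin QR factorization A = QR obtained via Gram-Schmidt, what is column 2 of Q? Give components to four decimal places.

w_1 = (-4, 3, 0, 0); ‖w_1‖ = 5.0000, so e_1 = (-0.8000, 0.6000, 0.0000, 0.0000).
e_1·w_2 = (-0.8000)·4 + 0.6000·2 + 0.0000·2 + 0.0000·(-3) = -2.0000.
u_2 = w_2 + 2.0000·e_1 = (2.4000, 3.2000, 2.0000, -3.0000).
‖u_2‖ = 5.3852, so e_2 = (0.4457, 0.5942, 0.3714, -0.5571).

e_2 = (0.4457, 0.5942, 0.3714, -0.5571)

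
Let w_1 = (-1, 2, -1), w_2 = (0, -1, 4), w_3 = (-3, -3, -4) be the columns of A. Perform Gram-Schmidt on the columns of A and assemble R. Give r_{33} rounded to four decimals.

w_1 = (-1, 2, -1); ‖w_1‖ = 2.4495, so e_1 = (-0.4082, 0.8165, -0.4082).
e_1·w_2 = (-0.4082)·0 + 0.8165·(-1) + (-0.4082)·4 = -2.4495.
u_2 = w_2 + 2.4495·e_1 = (-1.0000, 1.0000, 3.0000).
‖u_2‖ = 3.3166, so e_2 = (-0.3015, 0.3015, 0.9045).
e_1·w_3 = (-0.4082)·(-3) + 0.8165·(-3) + (-0.4082)·(-4) = 0.4082; e_2·w_3 = (-0.3015)·(-3) + 0.3015·(-3) + 0.9045·(-4) = -3.6181.
u_3 = w_3 − 0.4082·e_1 + 3.6181·e_2 = (-3.9242, -2.2424, -0.5606).
r_{33} = ‖u_3‖ = 4.5544.

r_{33} = 4.5544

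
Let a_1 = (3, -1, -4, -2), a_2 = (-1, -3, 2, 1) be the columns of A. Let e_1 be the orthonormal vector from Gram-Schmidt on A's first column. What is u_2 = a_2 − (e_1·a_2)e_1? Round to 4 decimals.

a_1 = (3, -1, -4, -2); ‖a_1‖ = 5.4772, so e_1 = (0.5477, -0.1826, -0.7303, -0.3651).
e_1·a_2 = 0.5477·(-1) + (-0.1826)·(-3) + (-0.7303)·2 + (-0.3651)·1 = -1.8257.
u_2 = a_2 + 1.8257·e_1 = (0.0000, -3.3333, 0.6667, 0.3333).

u_2 = (0.0000, -3.3333, 0.6667, 0.3333)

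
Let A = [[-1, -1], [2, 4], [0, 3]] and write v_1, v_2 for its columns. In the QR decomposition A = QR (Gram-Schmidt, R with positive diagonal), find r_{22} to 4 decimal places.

r_{22} = 3.1305

e_1 = v_1/‖v_1‖ = (-1, 2, 0)/2.2361 = (-0.4472, 0.8944, 0.0000).
r_{12} = e_1·v_2 = 4.0249.
u_2 = v_2 − 4.0249·e_1 = (0.8000, 0.4000, 3.0000).
r_{22} = ‖u_2‖ = 3.1305.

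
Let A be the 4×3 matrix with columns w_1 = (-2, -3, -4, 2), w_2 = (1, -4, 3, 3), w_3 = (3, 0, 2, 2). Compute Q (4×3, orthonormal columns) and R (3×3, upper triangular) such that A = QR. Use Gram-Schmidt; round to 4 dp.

Q = [[-0.3482, 0.2115, 0.7182], [-0.5222, -0.6190, 0.3169], [-0.6963, 0.5932, -0.3368], [0.3482, 0.4694, 0.5200]], R = [[5.7446, 0.6963, -1.7408], [0.0000, 5.8750, 2.7595], [0.0000, 0.0000, 2.5209]]

w_1 = (-2, -3, -4, 2); ‖w_1‖ = 5.7446, so e_1 = (-0.3482, -0.5222, -0.6963, 0.3482).
e_1·w_2 = (-0.3482)·1 + (-0.5222)·(-4) + (-0.6963)·3 + 0.3482·3 = 0.6963.
u_2 = w_2 − 0.6963·e_1 = (1.2424, -3.6364, 3.4848, 2.7576).
‖u_2‖ = 5.8750, so e_2 = (0.2115, -0.6190, 0.5932, 0.4694).
e_1·w_3 = (-0.3482)·3 + (-0.5222)·0 + (-0.6963)·2 + 0.3482·2 = -1.7408; e_2·w_3 = 0.2115·3 + (-0.6190)·0 + 0.5932·2 + 0.4694·2 = 2.7595.
u_3 = w_3 + 1.7408·e_1 − 2.7595·e_2 = (1.8104, 0.7989, -0.8490, 1.3108).
‖u_3‖ = 2.5209, so e_3 = (0.7182, 0.3169, -0.3368, 0.5200).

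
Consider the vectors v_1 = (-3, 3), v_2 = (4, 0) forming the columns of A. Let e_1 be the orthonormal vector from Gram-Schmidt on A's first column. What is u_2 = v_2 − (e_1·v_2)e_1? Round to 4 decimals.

v_1 = (-3, 3); ‖v_1‖ = 4.2426, so e_1 = (-0.7071, 0.7071).
e_1·v_2 = (-0.7071)·4 + 0.7071·0 = -2.8284.
u_2 = v_2 + 2.8284·e_1 = (2.0000, 2.0000).

u_2 = (2.0000, 2.0000)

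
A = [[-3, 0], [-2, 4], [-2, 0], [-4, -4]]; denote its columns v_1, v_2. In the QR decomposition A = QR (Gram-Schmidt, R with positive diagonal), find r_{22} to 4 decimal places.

v_1 = (-3, -2, -2, -4); ‖v_1‖ = 5.7446, so e_1 = (-0.5222, -0.3482, -0.3482, -0.6963).
e_1·v_2 = (-0.5222)·0 + (-0.3482)·4 + (-0.3482)·0 + (-0.6963)·(-4) = 1.3926.
u_2 = v_2 − 1.3926·e_1 = (0.7273, 4.4848, 0.4848, -3.0303).
r_{22} = ‖u_2‖ = 5.4828.

r_{22} = 5.4828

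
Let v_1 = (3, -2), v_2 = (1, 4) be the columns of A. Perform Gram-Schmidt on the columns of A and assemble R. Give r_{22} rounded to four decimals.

r_{22} = 3.8829

v_1 = (3, -2); ‖v_1‖ = 3.6056, so e_1 = (0.8321, -0.5547).
e_1·v_2 = 0.8321·1 + (-0.5547)·4 = -1.3868.
u_2 = v_2 + 1.3868·e_1 = (2.1538, 3.2308).
r_{22} = ‖u_2‖ = 3.8829.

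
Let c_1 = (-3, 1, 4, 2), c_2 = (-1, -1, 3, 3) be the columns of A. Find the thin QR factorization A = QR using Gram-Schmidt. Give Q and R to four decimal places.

q_1 = c_1/‖c_1‖ = (-3, 1, 4, 2)/5.4772 = (-0.5477, 0.1826, 0.7303, 0.3651).
r_{12} = q_1·c_2 = 3.6515.
u_2 = c_2 − 3.6515·q_1 = (1.0000, -1.6667, 0.3333, 1.6667).
‖u_2‖ = 2.5820, so q_2 = (0.3873, -0.6455, 0.1291, 0.6455).

Q = [[-0.5477, 0.3873], [0.1826, -0.6455], [0.7303, 0.1291], [0.3651, 0.6455]], R = [[5.4772, 3.6515], [0.0000, 2.5820]]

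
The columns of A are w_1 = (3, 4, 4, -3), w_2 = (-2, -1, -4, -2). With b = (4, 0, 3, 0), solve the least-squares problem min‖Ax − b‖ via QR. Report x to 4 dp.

x = (0.2353, -0.6118)

w_1 = (3, 4, 4, -3); ‖w_1‖ = 7.0711, so e_1 = (0.4243, 0.5657, 0.5657, -0.4243).
e_1·w_2 = 0.4243·(-2) + 0.5657·(-1) + 0.5657·(-4) + (-0.4243)·(-2) = -2.8284.
u_2 = w_2 + 2.8284·e_1 = (-0.8000, 0.6000, -2.4000, -3.2000).
‖u_2‖ = 4.1231, so e_2 = (-0.1940, 0.1455, -0.5821, -0.7761).
Qᵀb = (3.3941, -2.5224).
Back-substitute: x_2 = -2.5224/4.1231 = -0.6118.
x_1 = (3.3941 + 2.8284·(-0.6118))/7.0711 = 0.2353.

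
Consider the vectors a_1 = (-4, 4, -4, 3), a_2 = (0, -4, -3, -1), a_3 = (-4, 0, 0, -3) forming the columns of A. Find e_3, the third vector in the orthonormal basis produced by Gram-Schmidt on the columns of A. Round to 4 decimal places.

e_3 = (-0.7075, 0.0098, 0.2117, -0.6742)

a_1 = (-4, 4, -4, 3); ‖a_1‖ = 7.5498, so e_1 = (-0.5298, 0.5298, -0.5298, 0.3974).
e_1·a_2 = (-0.5298)·0 + 0.5298·(-4) + (-0.5298)·(-3) + 0.3974·(-1) = -0.9272.
u_2 = a_2 + 0.9272·e_1 = (-0.4912, -3.5088, -3.4912, -0.6316).
‖u_2‖ = 5.0140, so e_2 = (-0.0980, -0.6998, -0.6963, -0.1260).
e_1·a_3 = (-0.5298)·(-4) + 0.5298·0 + (-0.5298)·0 + 0.3974·(-3) = 0.9272; e_2·a_3 = (-0.0980)·(-4) + (-0.6998)·0 + (-0.6963)·0 + (-0.1260)·(-3) = 0.7698.
u_3 = a_3 − 0.9272·e_1 − 0.7698·e_2 = (-3.4334, 0.0475, 1.0272, -3.2715).
‖u_3‖ = 4.8526, so e_3 = (-0.7075, 0.0098, 0.2117, -0.6742).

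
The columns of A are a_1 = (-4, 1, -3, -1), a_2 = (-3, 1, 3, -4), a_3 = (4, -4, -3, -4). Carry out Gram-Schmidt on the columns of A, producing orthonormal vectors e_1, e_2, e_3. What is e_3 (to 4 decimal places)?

e_1 = a_1/‖a_1‖ = (-4, 1, -3, -1)/5.1962 = (-0.7698, 0.1925, -0.5774, -0.1925).
r_{12} = e_1·a_2 = 1.5396.
u_2 = a_2 − 1.5396·e_1 = (-1.8148, 0.7037, 3.8889, -3.7037).
‖u_2‖ = 5.7122, so e_2 = (-0.3177, 0.1232, 0.6808, -0.6484).
r_{13} = e_1·a_3 = -1.3472; r_{23} = e_2·a_3 = -1.2125.
u_3 = a_3 + 1.3472·e_1 + 1.2125·e_2 = (2.5778, -3.5914, -2.9523, -5.0454).
‖u_3‖ = 7.3291, so e_3 = (0.3517, -0.4900, -0.4028, -0.6884).

e_3 = (0.3517, -0.4900, -0.4028, -0.6884)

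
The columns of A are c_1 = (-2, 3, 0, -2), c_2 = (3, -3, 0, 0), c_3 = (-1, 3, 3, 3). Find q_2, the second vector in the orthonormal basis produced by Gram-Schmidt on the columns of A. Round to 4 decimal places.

q_2 = (0.5659, -0.1617, 0.0000, -0.8085)

c_1 = (-2, 3, 0, -2); ‖c_1‖ = 4.1231, so q_1 = (-0.4851, 0.7276, 0.0000, -0.4851).
q_1·c_2 = (-0.4851)·3 + 0.7276·(-3) + 0.0000·0 + (-0.4851)·0 = -3.6380.
u_2 = c_2 + 3.6380·q_1 = (1.2353, -0.3529, 0.0000, -1.7647).
‖u_2‖ = 2.1828, so q_2 = (0.5659, -0.1617, 0.0000, -0.8085).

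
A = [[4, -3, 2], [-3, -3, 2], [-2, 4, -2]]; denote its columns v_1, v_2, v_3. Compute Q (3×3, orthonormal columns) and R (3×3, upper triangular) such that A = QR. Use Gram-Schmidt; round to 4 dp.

Q = [[0.7428, -0.2715, 0.6120], [-0.5571, -0.7577, 0.3400], [-0.3714, 0.5935, 0.7140]], R = [[5.3852, -2.0426, 1.1142], [0.0000, 5.4615, -3.2453], [0.0000, 0.0000, 0.4760]]

q_1 = v_1/‖v_1‖ = (4, -3, -2)/5.3852 = (0.7428, -0.5571, -0.3714).
r_{12} = q_1·v_2 = -2.0426.
u_2 = v_2 + 2.0426·q_1 = (-1.4828, -4.1379, 3.2414).
‖u_2‖ = 5.4615, so q_2 = (-0.2715, -0.7577, 0.5935).
r_{13} = q_1·v_3 = 1.1142; r_{23} = q_2·v_3 = -3.2453.
u_3 = v_3 − 1.1142·q_1 + 3.2453·q_2 = (0.2913, 0.1618, 0.3399).
‖u_3‖ = 0.4760, so q_3 = (0.6120, 0.3400, 0.7140).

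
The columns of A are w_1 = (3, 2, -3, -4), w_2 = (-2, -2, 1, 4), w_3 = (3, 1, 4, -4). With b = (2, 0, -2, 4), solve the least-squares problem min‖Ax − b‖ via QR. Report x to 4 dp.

q_1 = w_1/‖w_1‖ = (3, 2, -3, -4)/6.1644 = (0.4867, 0.3244, -0.4867, -0.6489).
r_{12} = q_1·w_2 = -4.7044.
u_2 = w_2 + 4.7044·q_1 = (0.2895, -0.4737, -1.2895, 0.9474).
‖u_2‖ = 1.6936, so q_2 = (0.1709, -0.2797, -0.7614, 0.5594).
r_{13} = q_1·w_3 = 2.4333; r_{23} = q_2·w_3 = -5.0498.
u_3 = w_3 − 2.4333·q_1 + 5.0498·q_2 = (2.6789, -1.2018, 1.3394, 0.4037).
‖u_3‖ = 3.2524, so q_3 = (0.8237, -0.3695, 0.4118, 0.1241).
Qᵀb = (-0.6489, 4.1020, 1.3201).
Back-substitute: x_3 = 1.3201/3.2524 = 0.4059.
x_2 = (4.1020 + 5.0498·0.4059)/1.6936 = 3.6323.
x_1 = (-0.6489 + 4.7044·3.6323 − 2.4333·0.4059)/6.1644 = 2.5065.

x = (2.5065, 3.6323, 0.4059)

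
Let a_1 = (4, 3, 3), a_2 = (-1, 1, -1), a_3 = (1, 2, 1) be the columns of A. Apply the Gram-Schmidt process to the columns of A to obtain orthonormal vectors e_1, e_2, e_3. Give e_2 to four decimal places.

e_2 = (-0.3329, 0.8507, -0.4068)

e_1 = a_1/‖a_1‖ = (4, 3, 3)/5.8310 = (0.6860, 0.5145, 0.5145).
r_{12} = e_1·a_2 = -0.6860.
u_2 = a_2 + 0.6860·e_1 = (-0.5294, 1.3529, -0.6471).
‖u_2‖ = 1.5904, so e_2 = (-0.3329, 0.8507, -0.4068).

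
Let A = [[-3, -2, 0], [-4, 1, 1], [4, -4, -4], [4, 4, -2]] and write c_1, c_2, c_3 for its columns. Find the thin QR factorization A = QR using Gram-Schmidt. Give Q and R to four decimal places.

Q = [[-0.3974, -0.3118, -0.4509], [-0.5298, 0.1877, -0.5970], [0.5298, -0.6813, -0.4295], [0.5298, 0.6351, -0.5057]], R = [[7.5498, 0.2649, -3.7087], [0.0000, 6.0770, 1.6427], [0.0000, 0.0000, 2.1324]]

c_1 = (-3, -4, 4, 4); ‖c_1‖ = 7.5498, so q_1 = (-0.3974, -0.5298, 0.5298, 0.5298).
q_1·c_2 = (-0.3974)·(-2) + (-0.5298)·1 + 0.5298·(-4) + 0.5298·4 = 0.2649.
u_2 = c_2 − 0.2649·q_1 = (-1.8947, 1.1404, -4.1404, 3.8596).
‖u_2‖ = 6.0770, so q_2 = (-0.3118, 0.1877, -0.6813, 0.6351).
q_1·c_3 = (-0.3974)·0 + (-0.5298)·1 + 0.5298·(-4) + 0.5298·(-2) = -3.7087; q_2·c_3 = (-0.3118)·0 + 0.1877·1 + (-0.6813)·(-4) + 0.6351·(-2) = 1.6427.
u_3 = c_3 + 3.7087·q_1 − 1.6427·q_2 = (-0.9615, -1.2732, -0.9159, -1.0784).
‖u_3‖ = 2.1324, so q_3 = (-0.4509, -0.5970, -0.4295, -0.5057).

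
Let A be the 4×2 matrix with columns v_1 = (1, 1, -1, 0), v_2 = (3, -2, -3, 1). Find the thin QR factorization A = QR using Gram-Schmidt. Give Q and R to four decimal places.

v_1 = (1, 1, -1, 0); ‖v_1‖ = 1.7321, so q_1 = (0.5774, 0.5774, -0.5774, 0.0000).
q_1·v_2 = 0.5774·3 + 0.5774·(-2) + (-0.5774)·(-3) + 0.0000·1 = 2.3094.
u_2 = v_2 − 2.3094·q_1 = (1.6667, -3.3333, -1.6667, 1.0000).
‖u_2‖ = 4.2032, so q_2 = (0.3965, -0.7931, -0.3965, 0.2379).

Q = [[0.5774, 0.3965], [0.5774, -0.7931], [-0.5774, -0.3965], [0.0000, 0.2379]], R = [[1.7321, 2.3094], [0.0000, 4.2032]]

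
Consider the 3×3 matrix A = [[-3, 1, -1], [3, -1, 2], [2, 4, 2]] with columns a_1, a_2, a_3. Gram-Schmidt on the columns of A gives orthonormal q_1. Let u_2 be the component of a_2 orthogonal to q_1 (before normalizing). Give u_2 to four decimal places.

u_2 = (1.2727, -1.2727, 3.8182)

q_1 = a_1/‖a_1‖ = (-3, 3, 2)/4.6904 = (-0.6396, 0.6396, 0.4264).
r_{12} = q_1·a_2 = 0.4264.
u_2 = a_2 − 0.4264·q_1 = (1.2727, -1.2727, 3.8182).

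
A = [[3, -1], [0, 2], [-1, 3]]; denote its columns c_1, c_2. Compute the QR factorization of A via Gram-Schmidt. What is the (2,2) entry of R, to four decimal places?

r_{22} = 3.2249

c_1 = (3, 0, -1); ‖c_1‖ = 3.1623, so q_1 = (0.9487, 0.0000, -0.3162).
q_1·c_2 = 0.9487·(-1) + 0.0000·2 + (-0.3162)·3 = -1.8974.
u_2 = c_2 + 1.8974·q_1 = (0.8000, 2.0000, 2.4000).
r_{22} = ‖u_2‖ = 3.2249.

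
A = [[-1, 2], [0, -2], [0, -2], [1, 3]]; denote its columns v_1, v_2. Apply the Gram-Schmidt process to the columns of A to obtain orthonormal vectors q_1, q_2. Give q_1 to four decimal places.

q_1 = (-0.7071, 0.0000, 0.0000, 0.7071)

q_1 = v_1/‖v_1‖ = (-1, 0, 0, 1)/1.4142 = (-0.7071, 0.0000, 0.0000, 0.7071).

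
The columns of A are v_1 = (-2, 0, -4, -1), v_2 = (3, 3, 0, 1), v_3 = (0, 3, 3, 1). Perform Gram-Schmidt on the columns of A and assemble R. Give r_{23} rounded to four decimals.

r_{23} = 1.3880

v_1 = (-2, 0, -4, -1); ‖v_1‖ = 4.5826, so q_1 = (-0.4364, 0.0000, -0.8729, -0.2182).
q_1·v_2 = (-0.4364)·3 + 0.0000·3 + (-0.8729)·0 + (-0.2182)·1 = -1.5275.
u_2 = v_2 + 1.5275·q_1 = (2.3333, 3.0000, -1.3333, 0.6667).
‖u_2‖ = 4.0825, so q_2 = (0.5715, 0.7348, -0.3266, 0.1633).
r_{23} = q_2·v_3 = 1.3880.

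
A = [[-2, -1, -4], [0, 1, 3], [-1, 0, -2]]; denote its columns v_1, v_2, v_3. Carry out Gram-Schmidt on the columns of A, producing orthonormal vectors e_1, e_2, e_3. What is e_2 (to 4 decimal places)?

v_1 = (-2, 0, -1); ‖v_1‖ = 2.2361, so e_1 = (-0.8944, 0.0000, -0.4472).
e_1·v_2 = (-0.8944)·(-1) + 0.0000·1 + (-0.4472)·0 = 0.8944.
u_2 = v_2 − 0.8944·e_1 = (-0.2000, 1.0000, 0.4000).
‖u_2‖ = 1.0954, so e_2 = (-0.1826, 0.9129, 0.3651).

e_2 = (-0.1826, 0.9129, 0.3651)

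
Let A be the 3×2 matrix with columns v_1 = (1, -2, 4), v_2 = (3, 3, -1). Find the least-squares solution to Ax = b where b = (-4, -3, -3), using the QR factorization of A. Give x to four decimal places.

x = (-0.9029, -1.2800)

v_1 = (1, -2, 4); ‖v_1‖ = 4.5826, so e_1 = (0.2182, -0.4364, 0.8729).
e_1·v_2 = 0.2182·3 + (-0.4364)·3 + 0.8729·(-1) = -1.5275.
u_2 = v_2 + 1.5275·e_1 = (3.3333, 2.3333, 0.3333).
‖u_2‖ = 4.0825, so e_2 = (0.8165, 0.5715, 0.0816).
Qᵀb = (-2.1822, -5.2256).
Back-substitute: x_2 = -5.2256/4.0825 = -1.2800.
x_1 = (-2.1822 + 1.5275·(-1.2800))/4.5826 = -0.9029.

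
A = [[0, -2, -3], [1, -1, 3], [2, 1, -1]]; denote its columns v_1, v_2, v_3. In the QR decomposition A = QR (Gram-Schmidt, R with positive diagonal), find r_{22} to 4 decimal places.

r_{22} = 2.4083

v_1 = (0, 1, 2); ‖v_1‖ = 2.2361, so e_1 = (0.0000, 0.4472, 0.8944).
e_1·v_2 = 0.0000·(-2) + 0.4472·(-1) + 0.8944·1 = 0.4472.
u_2 = v_2 − 0.4472·e_1 = (-2.0000, -1.2000, 0.6000).
r_{22} = ‖u_2‖ = 2.4083.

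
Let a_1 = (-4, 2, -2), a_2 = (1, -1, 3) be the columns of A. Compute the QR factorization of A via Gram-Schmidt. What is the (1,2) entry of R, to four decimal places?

r_{12} = -2.4495

a_1 = (-4, 2, -2); ‖a_1‖ = 4.8990, so q_1 = (-0.8165, 0.4082, -0.4082).
r_{12} = q_1·a_2 = -2.4495.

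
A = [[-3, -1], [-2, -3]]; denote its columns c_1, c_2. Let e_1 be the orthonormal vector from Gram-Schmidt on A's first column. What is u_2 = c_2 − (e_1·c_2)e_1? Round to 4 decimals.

u_2 = (1.0769, -1.6154)

e_1 = c_1/‖c_1‖ = (-3, -2)/3.6056 = (-0.8321, -0.5547).
r_{12} = e_1·c_2 = 2.4962.
u_2 = c_2 − 2.4962·e_1 = (1.0769, -1.6154).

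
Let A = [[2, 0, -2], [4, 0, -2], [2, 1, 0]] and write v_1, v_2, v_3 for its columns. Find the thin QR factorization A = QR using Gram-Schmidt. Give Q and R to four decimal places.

Q = [[0.4082, -0.1826, -0.8944], [0.8165, -0.3651, 0.4472], [0.4082, 0.9129, 0.0000]], R = [[4.8990, 0.4082, -2.4495], [0.0000, 0.9129, 1.0954], [0.0000, 0.0000, 0.8944]]

v_1 = (2, 4, 2); ‖v_1‖ = 4.8990, so e_1 = (0.4082, 0.8165, 0.4082).
e_1·v_2 = 0.4082·0 + 0.8165·0 + 0.4082·1 = 0.4082.
u_2 = v_2 − 0.4082·e_1 = (-0.1667, -0.3333, 0.8333).
‖u_2‖ = 0.9129, so e_2 = (-0.1826, -0.3651, 0.9129).
e_1·v_3 = 0.4082·(-2) + 0.8165·(-2) + 0.4082·0 = -2.4495; e_2·v_3 = (-0.1826)·(-2) + (-0.3651)·(-2) + 0.9129·0 = 1.0954.
u_3 = v_3 + 2.4495·e_1 − 1.0954·e_2 = (-0.8000, 0.4000, 0.0000).
‖u_3‖ = 0.8944, so e_3 = (-0.8944, 0.4472, 0.0000).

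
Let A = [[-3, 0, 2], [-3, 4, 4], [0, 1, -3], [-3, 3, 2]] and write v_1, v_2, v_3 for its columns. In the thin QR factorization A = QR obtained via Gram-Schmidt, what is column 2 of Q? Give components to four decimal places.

v_1 = (-3, -3, 0, -3); ‖v_1‖ = 5.1962, so e_1 = (-0.5774, -0.5774, 0.0000, -0.5774).
e_1·v_2 = (-0.5774)·0 + (-0.5774)·4 + 0.0000·1 + (-0.5774)·3 = -4.0415.
u_2 = v_2 + 4.0415·e_1 = (-2.3333, 1.6667, 1.0000, 0.6667).
‖u_2‖ = 3.1091, so e_2 = (-0.7505, 0.5361, 0.3216, 0.2144).

e_2 = (-0.7505, 0.5361, 0.3216, 0.2144)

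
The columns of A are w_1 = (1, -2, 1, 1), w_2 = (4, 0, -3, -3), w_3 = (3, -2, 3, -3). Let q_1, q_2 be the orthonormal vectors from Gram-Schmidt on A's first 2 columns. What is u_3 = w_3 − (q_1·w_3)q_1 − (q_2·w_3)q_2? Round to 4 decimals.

w_1 = (1, -2, 1, 1); ‖w_1‖ = 2.6458, so q_1 = (0.3780, -0.7559, 0.3780, 0.3780).
q_1·w_2 = 0.3780·4 + (-0.7559)·0 + 0.3780·(-3) + 0.3780·(-3) = -0.7559.
u_2 = w_2 + 0.7559·q_1 = (4.2857, -0.5714, -2.7143, -2.7143).
‖u_2‖ = 5.7817, so q_2 = (0.7412, -0.0988, -0.4695, -0.4695).
q_1·w_3 = 0.3780·3 + (-0.7559)·(-2) + 0.3780·3 + 0.3780·(-3) = 2.6458; q_2·w_3 = 0.7412·3 + (-0.0988)·(-2) + (-0.4695)·3 + (-0.4695)·(-3) = 2.4214.
u_3 = w_3 − 2.6458·q_1 − 2.4214·q_2 = (0.2051, 0.2393, 3.1368, -2.8632).

u_3 = (0.2051, 0.2393, 3.1368, -2.8632)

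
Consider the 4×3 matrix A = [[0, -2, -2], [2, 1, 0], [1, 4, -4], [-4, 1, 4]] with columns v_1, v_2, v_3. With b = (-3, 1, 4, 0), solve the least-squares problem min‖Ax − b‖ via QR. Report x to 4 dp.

v_1 = (0, 2, 1, -4); ‖v_1‖ = 4.5826, so q_1 = (0.0000, 0.4364, 0.2182, -0.8729).
q_1·v_2 = 0.0000·(-2) + 0.4364·1 + 0.2182·4 + (-0.8729)·1 = 0.4364.
u_2 = v_2 − 0.4364·q_1 = (-2.0000, 0.8095, 3.9048, 1.3810).
‖u_2‖ = 4.6701, so q_2 = (-0.4283, 0.1733, 0.8361, 0.2957).
q_1·v_3 = 0.0000·(-2) + 0.4364·0 + 0.2182·(-4) + (-0.8729)·4 = -4.3644; q_2·v_3 = (-0.4283)·(-2) + 0.1733·0 + 0.8361·(-4) + 0.2957·4 = -1.3052.
u_3 = v_3 + 4.3644·q_1 + 1.3052·q_2 = (-2.5590, 2.1310, -1.9563, 0.5764).
‖u_3‖ = 3.9050, so q_3 = (-0.6553, 0.5457, -0.5010, 0.1476).
Qᵀb = (1.3093, 4.8026, 0.5077).
Back-substitute: x_3 = 0.5077/3.9050 = 0.1300.
x_2 = (4.8026 + 1.3052·0.1300)/4.6701 = 1.0647.
x_1 = (1.3093 − 0.4364·1.0647 + 4.3644·0.1300)/4.5826 = 0.3081.

x = (0.3081, 1.0647, 0.1300)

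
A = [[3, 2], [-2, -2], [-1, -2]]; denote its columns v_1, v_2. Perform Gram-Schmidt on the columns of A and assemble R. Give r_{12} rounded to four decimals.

r_{12} = 3.2071

q_1 = v_1/‖v_1‖ = (3, -2, -1)/3.7417 = (0.8018, -0.5345, -0.2673).
r_{12} = q_1·v_2 = 3.2071.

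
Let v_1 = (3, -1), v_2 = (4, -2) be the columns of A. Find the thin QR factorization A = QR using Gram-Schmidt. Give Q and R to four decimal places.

v_1 = (3, -1); ‖v_1‖ = 3.1623, so e_1 = (0.9487, -0.3162).
e_1·v_2 = 0.9487·4 + (-0.3162)·(-2) = 4.4272.
u_2 = v_2 − 4.4272·e_1 = (-0.2000, -0.6000).
‖u_2‖ = 0.6325, so e_2 = (-0.3162, -0.9487).

Q = [[0.9487, -0.3162], [-0.3162, -0.9487]], R = [[3.1623, 4.4272], [0.0000, 0.6325]]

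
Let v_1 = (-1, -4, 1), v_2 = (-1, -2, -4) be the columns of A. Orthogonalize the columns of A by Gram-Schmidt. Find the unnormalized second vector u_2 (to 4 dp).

v_1 = (-1, -4, 1); ‖v_1‖ = 4.2426, so e_1 = (-0.2357, -0.9428, 0.2357).
e_1·v_2 = (-0.2357)·(-1) + (-0.9428)·(-2) + 0.2357·(-4) = 1.1785.
u_2 = v_2 − 1.1785·e_1 = (-0.7222, -0.8889, -4.2778).

u_2 = (-0.7222, -0.8889, -4.2778)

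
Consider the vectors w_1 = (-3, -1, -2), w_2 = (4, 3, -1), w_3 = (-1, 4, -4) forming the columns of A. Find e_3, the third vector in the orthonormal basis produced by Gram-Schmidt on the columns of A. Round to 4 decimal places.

e_3 = (-0.5013, 0.7877, 0.3581)

w_1 = (-3, -1, -2); ‖w_1‖ = 3.7417, so e_1 = (-0.8018, -0.2673, -0.5345).
e_1·w_2 = (-0.8018)·4 + (-0.2673)·3 + (-0.5345)·(-1) = -3.4744.
u_2 = w_2 + 3.4744·e_1 = (1.2143, 2.0714, -2.8571).
‖u_2‖ = 3.7321, so e_2 = (0.3254, 0.5550, -0.7656).
e_1·w_3 = (-0.8018)·(-1) + (-0.2673)·4 + (-0.5345)·(-4) = 1.8708; e_2·w_3 = 0.3254·(-1) + 0.5550·4 + (-0.7656)·(-4) = 4.9570.
u_3 = w_3 − 1.8708·e_1 − 4.9570·e_2 = (-1.1128, 1.7487, 0.7949).
‖u_3‖ = 2.2200, so e_3 = (-0.5013, 0.7877, 0.3581).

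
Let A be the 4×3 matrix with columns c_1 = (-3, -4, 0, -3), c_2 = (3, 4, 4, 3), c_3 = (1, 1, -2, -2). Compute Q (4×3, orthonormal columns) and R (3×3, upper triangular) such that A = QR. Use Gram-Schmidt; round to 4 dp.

Q = [[-0.5145, 0.0000, 0.3731], [-0.6860, 0.0000, 0.3611], [0.0000, 1.0000, 0.0000], [-0.5145, 0.0000, -0.8546]], R = [[5.8310, -5.8310, -0.1715], [0.0000, 4.0000, -2.0000], [0.0000, 0.0000, 2.4435]]

c_1 = (-3, -4, 0, -3); ‖c_1‖ = 5.8310, so q_1 = (-0.5145, -0.6860, 0.0000, -0.5145).
q_1·c_2 = (-0.5145)·3 + (-0.6860)·4 + 0.0000·4 + (-0.5145)·3 = -5.8310.
u_2 = c_2 + 5.8310·q_1 = (0.0000, 0.0000, 4.0000, 0.0000).
‖u_2‖ = 4.0000, so q_2 = (0.0000, 0.0000, 1.0000, 0.0000).
q_1·c_3 = (-0.5145)·1 + (-0.6860)·1 + 0.0000·(-2) + (-0.5145)·(-2) = -0.1715; q_2·c_3 = 0.0000·1 + 0.0000·1 + 1.0000·(-2) + 0.0000·(-2) = -2.0000.
u_3 = c_3 + 0.1715·q_1 + 2.0000·q_2 = (0.9118, 0.8824, 0.0000, -2.0882).
‖u_3‖ = 2.4435, so q_3 = (0.3731, 0.3611, 0.0000, -0.8546).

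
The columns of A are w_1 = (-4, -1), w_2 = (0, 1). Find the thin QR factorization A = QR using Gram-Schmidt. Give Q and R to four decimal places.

w_1 = (-4, -1); ‖w_1‖ = 4.1231, so q_1 = (-0.9701, -0.2425).
q_1·w_2 = (-0.9701)·0 + (-0.2425)·1 = -0.2425.
u_2 = w_2 + 0.2425·q_1 = (-0.2353, 0.9412).
‖u_2‖ = 0.9701, so q_2 = (-0.2425, 0.9701).

Q = [[-0.9701, -0.2425], [-0.2425, 0.9701]], R = [[4.1231, -0.2425], [0.0000, 0.9701]]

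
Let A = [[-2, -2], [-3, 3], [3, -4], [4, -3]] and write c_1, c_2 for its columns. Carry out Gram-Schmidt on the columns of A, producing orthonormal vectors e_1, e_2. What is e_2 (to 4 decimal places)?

e_1 = c_1/‖c_1‖ = (-2, -3, 3, 4)/6.1644 = (-0.3244, -0.4867, 0.4867, 0.6489).
r_{12} = e_1·c_2 = -4.7044.
u_2 = c_2 + 4.7044·e_1 = (-3.5263, 0.7105, -1.7105, 0.0526).
‖u_2‖ = 3.9835, so e_2 = (-0.8852, 0.1784, -0.4294, 0.0132).

e_2 = (-0.8852, 0.1784, -0.4294, 0.0132)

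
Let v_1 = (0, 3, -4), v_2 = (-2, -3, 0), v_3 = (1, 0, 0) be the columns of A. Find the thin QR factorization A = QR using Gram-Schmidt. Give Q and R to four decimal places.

Q = [[0.0000, -0.6402, 0.7682], [0.6000, -0.6146, -0.5121], [-0.8000, -0.4609, -0.3841]], R = [[5.0000, -1.8000, 0.0000], [0.0000, 3.1241, -0.6402], [0.0000, 0.0000, 0.7682]]

v_1 = (0, 3, -4); ‖v_1‖ = 5.0000, so e_1 = (0.0000, 0.6000, -0.8000).
e_1·v_2 = 0.0000·(-2) + 0.6000·(-3) + (-0.8000)·0 = -1.8000.
u_2 = v_2 + 1.8000·e_1 = (-2.0000, -1.9200, -1.4400).
‖u_2‖ = 3.1241, so e_2 = (-0.6402, -0.6146, -0.4609).
e_1·v_3 = 0.0000·1 + 0.6000·0 + (-0.8000)·0 = 0.0000; e_2·v_3 = (-0.6402)·1 + (-0.6146)·0 + (-0.4609)·0 = -0.6402.
u_3 = v_3 + 0.0000·e_1 + 0.6402·e_2 = (0.5902, -0.3934, -0.2951).
‖u_3‖ = 0.7682, so e_3 = (0.7682, -0.5121, -0.3841).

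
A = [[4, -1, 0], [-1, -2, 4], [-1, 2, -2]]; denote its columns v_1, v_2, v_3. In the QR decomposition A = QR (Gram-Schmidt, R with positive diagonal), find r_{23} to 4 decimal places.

v_1 = (4, -1, -1); ‖v_1‖ = 4.2426, so q_1 = (0.9428, -0.2357, -0.2357).
q_1·v_2 = 0.9428·(-1) + (-0.2357)·(-2) + (-0.2357)·2 = -0.9428.
u_2 = v_2 + 0.9428·q_1 = (-0.1111, -2.2222, 1.7778).
‖u_2‖ = 2.8480, so q_2 = (-0.0390, -0.7803, 0.6242).
r_{23} = q_2·v_3 = -4.3695.

r_{23} = -4.3695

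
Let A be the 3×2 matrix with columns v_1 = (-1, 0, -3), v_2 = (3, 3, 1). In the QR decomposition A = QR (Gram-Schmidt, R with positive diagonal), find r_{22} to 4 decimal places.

r_{22} = 3.9243

q_1 = v_1/‖v_1‖ = (-1, 0, -3)/3.1623 = (-0.3162, 0.0000, -0.9487).
r_{12} = q_1·v_2 = -1.8974.
u_2 = v_2 + 1.8974·q_1 = (2.4000, 3.0000, -0.8000).
r_{22} = ‖u_2‖ = 3.9243.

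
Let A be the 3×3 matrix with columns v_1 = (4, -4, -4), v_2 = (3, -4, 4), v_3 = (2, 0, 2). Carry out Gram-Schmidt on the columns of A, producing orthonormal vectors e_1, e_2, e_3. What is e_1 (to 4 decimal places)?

v_1 = (4, -4, -4); ‖v_1‖ = 6.9282, so e_1 = (0.5774, -0.5774, -0.5774).

e_1 = (0.5774, -0.5774, -0.5774)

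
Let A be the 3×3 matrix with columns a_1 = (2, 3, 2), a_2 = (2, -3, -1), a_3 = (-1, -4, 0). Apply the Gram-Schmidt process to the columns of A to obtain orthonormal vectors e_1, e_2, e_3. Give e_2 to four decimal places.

e_2 = (0.8468, -0.5293, -0.0529)

a_1 = (2, 3, 2); ‖a_1‖ = 4.1231, so e_1 = (0.4851, 0.7276, 0.4851).
e_1·a_2 = 0.4851·2 + 0.7276·(-3) + 0.4851·(-1) = -1.6977.
u_2 = a_2 + 1.6977·e_1 = (2.8235, -1.7647, -0.1765).
‖u_2‖ = 3.3343, so e_2 = (0.8468, -0.5293, -0.0529).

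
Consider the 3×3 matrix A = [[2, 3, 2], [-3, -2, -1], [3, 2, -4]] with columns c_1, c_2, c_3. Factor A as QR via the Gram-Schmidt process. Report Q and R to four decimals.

Q = [[0.4264, 0.9045, 0.0000], [-0.6396, 0.3015, -0.7071], [0.6396, -0.3015, -0.7071]], R = [[4.6904, 3.8376, -1.0660], [0.0000, 1.5076, 2.7136], [0.0000, 0.0000, 3.5355]]

c_1 = (2, -3, 3); ‖c_1‖ = 4.6904, so e_1 = (0.4264, -0.6396, 0.6396).
e_1·c_2 = 0.4264·3 + (-0.6396)·(-2) + 0.6396·2 = 3.8376.
u_2 = c_2 − 3.8376·e_1 = (1.3636, 0.4545, -0.4545).
‖u_2‖ = 1.5076, so e_2 = (0.9045, 0.3015, -0.3015).
e_1·c_3 = 0.4264·2 + (-0.6396)·(-1) + 0.6396·(-4) = -1.0660; e_2·c_3 = 0.9045·2 + 0.3015·(-1) + (-0.3015)·(-4) = 2.7136.
u_3 = c_3 + 1.0660·e_1 − 2.7136·e_2 = (0.0000, -2.5000, -2.5000).
‖u_3‖ = 3.5355, so e_3 = (0.0000, -0.7071, -0.7071).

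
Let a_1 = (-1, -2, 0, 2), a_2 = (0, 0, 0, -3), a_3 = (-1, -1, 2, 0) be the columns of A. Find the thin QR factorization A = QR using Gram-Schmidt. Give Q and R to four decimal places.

e_1 = a_1/‖a_1‖ = (-1, -2, 0, 2)/3.0000 = (-0.3333, -0.6667, 0.0000, 0.6667).
r_{12} = e_1·a_2 = -2.0000.
u_2 = a_2 + 2.0000·e_1 = (-0.6667, -1.3333, 0.0000, -1.6667).
‖u_2‖ = 2.2361, so e_2 = (-0.2981, -0.5963, 0.0000, -0.7454).
r_{13} = e_1·a_3 = 1.0000; r_{23} = e_2·a_3 = 0.8944.
u_3 = a_3 − 1.0000·e_1 − 0.8944·e_2 = (-0.4000, 0.2000, 2.0000, 0.0000).
‖u_3‖ = 2.0494, so e_3 = (-0.1952, 0.0976, 0.9759, 0.0000).

Q = [[-0.3333, -0.2981, -0.1952], [-0.6667, -0.5963, 0.0976], [0.0000, 0.0000, 0.9759], [0.6667, -0.7454, 0.0000]], R = [[3.0000, -2.0000, 1.0000], [0.0000, 2.2361, 0.8944], [0.0000, 0.0000, 2.0494]]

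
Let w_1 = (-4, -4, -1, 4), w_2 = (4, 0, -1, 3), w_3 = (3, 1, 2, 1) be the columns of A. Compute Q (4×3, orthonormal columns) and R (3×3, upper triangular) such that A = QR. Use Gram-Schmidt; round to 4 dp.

Q = [[-0.5714, 0.7391, 0.0395], [-0.5714, -0.0482, -0.0120], [-0.1429, -0.2089, 0.9625], [0.5714, 0.6386, 0.2681]], R = [[7.0000, -0.4286, -2.0000], [0.0000, 5.0810, 2.3899], [0.0000, 0.0000, 2.2997]]

w_1 = (-4, -4, -1, 4); ‖w_1‖ = 7.0000, so e_1 = (-0.5714, -0.5714, -0.1429, 0.5714).
e_1·w_2 = (-0.5714)·4 + (-0.5714)·0 + (-0.1429)·(-1) + 0.5714·3 = -0.4286.
u_2 = w_2 + 0.4286·e_1 = (3.7551, -0.2449, -1.0612, 3.2449).
‖u_2‖ = 5.0810, so e_2 = (0.7391, -0.0482, -0.2089, 0.6386).
e_1·w_3 = (-0.5714)·3 + (-0.5714)·1 + (-0.1429)·2 + 0.5714·1 = -2.0000; e_2·w_3 = 0.7391·3 + (-0.0482)·1 + (-0.2089)·2 + 0.6386·1 = 2.3899.
u_3 = w_3 + 2.0000·e_1 − 2.3899·e_2 = (0.0909, -0.0277, 2.2134, 0.6166).
‖u_3‖ = 2.2997, so e_3 = (0.0395, -0.0120, 0.9625, 0.2681).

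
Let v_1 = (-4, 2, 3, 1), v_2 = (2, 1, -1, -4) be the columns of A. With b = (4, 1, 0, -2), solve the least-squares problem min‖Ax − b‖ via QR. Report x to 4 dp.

x = (-0.2668, 0.6151)

v_1 = (-4, 2, 3, 1); ‖v_1‖ = 5.4772, so e_1 = (-0.7303, 0.3651, 0.5477, 0.1826).
e_1·v_2 = (-0.7303)·2 + 0.3651·1 + 0.5477·(-1) + 0.1826·(-4) = -2.3735.
u_2 = v_2 + 2.3735·e_1 = (0.2667, 1.8667, 0.3000, -3.5667).
‖u_2‖ = 4.0456, so e_2 = (0.0659, 0.4614, 0.0742, -0.8816).
Qᵀb = (-2.9212, 2.4883).
Back-substitute: x_2 = 2.4883/4.0456 = 0.6151.
x_1 = (-2.9212 + 2.3735·0.6151)/5.4772 = -0.2668.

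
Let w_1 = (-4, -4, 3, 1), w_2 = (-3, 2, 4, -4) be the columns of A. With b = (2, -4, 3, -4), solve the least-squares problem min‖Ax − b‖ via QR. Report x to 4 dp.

x = (0.2388, 0.2474)

w_1 = (-4, -4, 3, 1); ‖w_1‖ = 6.4807, so q_1 = (-0.6172, -0.6172, 0.4629, 0.1543).
q_1·w_2 = (-0.6172)·(-3) + (-0.6172)·2 + 0.4629·4 + 0.1543·(-4) = 1.8516.
u_2 = w_2 − 1.8516·q_1 = (-1.8571, 3.1429, 3.1429, -4.2857).
‖u_2‖ = 6.4476, so q_2 = (-0.2880, 0.4874, 0.4874, -0.6647).
Qᵀb = (2.0059, 1.5953).
Back-substitute: x_2 = 1.5953/6.4476 = 0.2474.
x_1 = (2.0059 − 1.8516·0.2474)/6.4807 = 0.2388.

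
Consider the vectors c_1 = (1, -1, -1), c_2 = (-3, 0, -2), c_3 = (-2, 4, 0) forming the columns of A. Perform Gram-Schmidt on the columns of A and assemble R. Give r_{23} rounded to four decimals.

q_1 = c_1/‖c_1‖ = (1, -1, -1)/1.7321 = (0.5774, -0.5774, -0.5774).
r_{12} = q_1·c_2 = -0.5774.
u_2 = c_2 + 0.5774·q_1 = (-2.6667, -0.3333, -2.3333).
‖u_2‖ = 3.5590, so q_2 = (-0.7493, -0.0937, -0.6556).
r_{23} = q_2·c_3 = 1.1239.

r_{23} = 1.1239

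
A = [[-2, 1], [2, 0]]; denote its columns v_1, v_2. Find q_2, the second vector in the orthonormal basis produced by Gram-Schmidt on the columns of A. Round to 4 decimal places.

q_2 = (0.7071, 0.7071)

q_1 = v_1/‖v_1‖ = (-2, 2)/2.8284 = (-0.7071, 0.7071).
r_{12} = q_1·v_2 = -0.7071.
u_2 = v_2 + 0.7071·q_1 = (0.5000, 0.5000).
‖u_2‖ = 0.7071, so q_2 = (0.7071, 0.7071).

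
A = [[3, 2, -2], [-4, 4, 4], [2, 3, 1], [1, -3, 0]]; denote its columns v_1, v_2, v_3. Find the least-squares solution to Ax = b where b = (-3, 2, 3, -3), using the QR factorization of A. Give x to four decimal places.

x = (0.0103, 0.2852, 0.6156)

v_1 = (3, -4, 2, 1); ‖v_1‖ = 5.4772, so e_1 = (0.5477, -0.7303, 0.3651, 0.1826).
e_1·v_2 = 0.5477·2 + (-0.7303)·4 + 0.3651·3 + 0.1826·(-3) = -1.2780.
u_2 = v_2 + 1.2780·e_1 = (2.7000, 3.0667, 3.4667, -2.7667).
‖u_2‖ = 6.0305, so e_2 = (0.4477, 0.5085, 0.5749, -0.4588).
e_1·v_3 = 0.5477·(-2) + (-0.7303)·4 + 0.3651·1 + 0.1826·0 = -3.6515; e_2·v_3 = 0.4477·(-2) + 0.5085·4 + 0.5749·1 + (-0.4588)·0 = 1.7135.
u_3 = v_3 + 3.6515·e_1 − 1.7135·e_2 = (-0.7672, 0.4620, 1.3483, 1.4528).
‖u_3‖ = 2.1750, so e_3 = (-0.3527, 0.2124, 0.6199, 0.6680).
Qᵀb = (-2.5560, 2.7748, 1.3389).
Back-substitute: x_3 = 1.3389/2.1750 = 0.6156.
x_2 = (2.7748 − 1.7135·0.6156)/6.0305 = 0.2852.
x_1 = (-2.5560 + 1.2780·0.2852 + 3.6515·0.6156)/5.4772 = 0.0103.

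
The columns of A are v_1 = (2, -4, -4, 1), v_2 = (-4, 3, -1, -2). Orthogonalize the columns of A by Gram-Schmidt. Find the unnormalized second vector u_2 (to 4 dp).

v_1 = (2, -4, -4, 1); ‖v_1‖ = 6.0828, so e_1 = (0.3288, -0.6576, -0.6576, 0.1644).
e_1·v_2 = 0.3288·(-4) + (-0.6576)·3 + (-0.6576)·(-1) + 0.1644·(-2) = -2.9592.
u_2 = v_2 + 2.9592·e_1 = (-3.0270, 1.0541, -2.9459, -1.5135).

u_2 = (-3.0270, 1.0541, -2.9459, -1.5135)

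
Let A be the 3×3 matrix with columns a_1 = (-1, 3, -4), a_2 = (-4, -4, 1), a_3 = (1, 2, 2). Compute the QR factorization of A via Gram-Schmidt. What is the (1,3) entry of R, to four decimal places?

r_{13} = -0.5883

a_1 = (-1, 3, -4); ‖a_1‖ = 5.0990, so e_1 = (-0.1961, 0.5883, -0.7845).
r_{13} = e_1·a_3 = -0.5883.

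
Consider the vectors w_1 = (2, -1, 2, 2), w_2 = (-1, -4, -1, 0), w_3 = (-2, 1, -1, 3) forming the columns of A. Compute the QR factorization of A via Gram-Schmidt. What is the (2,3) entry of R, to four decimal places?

w_1 = (2, -1, 2, 2); ‖w_1‖ = 3.6056, so q_1 = (0.5547, -0.2774, 0.5547, 0.5547).
q_1·w_2 = 0.5547·(-1) + (-0.2774)·(-4) + 0.5547·(-1) + 0.5547·0 = 0.0000.
u_2 = w_2 + 0.0000·q_1 = (-1.0000, -4.0000, -1.0000, 0.0000).
‖u_2‖ = 4.2426, so q_2 = (-0.2357, -0.9428, -0.2357, 0.0000).
r_{23} = q_2·w_3 = -0.2357.

r_{23} = -0.2357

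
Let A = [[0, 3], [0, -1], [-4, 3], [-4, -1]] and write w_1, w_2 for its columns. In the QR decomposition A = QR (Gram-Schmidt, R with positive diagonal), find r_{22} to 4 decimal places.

w_1 = (0, 0, -4, -4); ‖w_1‖ = 5.6569, so q_1 = (0.0000, 0.0000, -0.7071, -0.7071).
q_1·w_2 = 0.0000·3 + 0.0000·(-1) + (-0.7071)·3 + (-0.7071)·(-1) = -1.4142.
u_2 = w_2 + 1.4142·q_1 = (3.0000, -1.0000, 2.0000, -2.0000).
r_{22} = ‖u_2‖ = 4.2426.

r_{22} = 4.2426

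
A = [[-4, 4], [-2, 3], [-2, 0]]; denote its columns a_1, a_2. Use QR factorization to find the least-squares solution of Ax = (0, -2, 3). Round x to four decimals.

x = (-1.5690, -1.6207)

a_1 = (-4, -2, -2); ‖a_1‖ = 4.8990, so e_1 = (-0.8165, -0.4082, -0.4082).
e_1·a_2 = (-0.8165)·4 + (-0.4082)·3 + (-0.4082)·0 = -4.4907.
u_2 = a_2 + 4.4907·e_1 = (0.3333, 1.1667, -1.8333).
‖u_2‖ = 2.1985, so e_2 = (0.1516, 0.5307, -0.8339).
Qᵀb = (-0.4082, -3.5631).
Back-substitute: x_2 = -3.5631/2.1985 = -1.6207.
x_1 = (-0.4082 + 4.4907·(-1.6207))/4.8990 = -1.5690.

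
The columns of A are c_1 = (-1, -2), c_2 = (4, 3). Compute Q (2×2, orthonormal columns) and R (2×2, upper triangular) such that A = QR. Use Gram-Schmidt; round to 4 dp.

c_1 = (-1, -2); ‖c_1‖ = 2.2361, so q_1 = (-0.4472, -0.8944).
q_1·c_2 = (-0.4472)·4 + (-0.8944)·3 = -4.4721.
u_2 = c_2 + 4.4721·q_1 = (2.0000, -1.0000).
‖u_2‖ = 2.2361, so q_2 = (0.8944, -0.4472).

Q = [[-0.4472, 0.8944], [-0.8944, -0.4472]], R = [[2.2361, -4.4721], [0.0000, 2.2361]]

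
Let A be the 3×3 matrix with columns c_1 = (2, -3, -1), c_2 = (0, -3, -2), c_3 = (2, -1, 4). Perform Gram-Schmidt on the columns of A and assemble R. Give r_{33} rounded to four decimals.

r_{33} = 2.8168

c_1 = (2, -3, -1); ‖c_1‖ = 3.7417, so e_1 = (0.5345, -0.8018, -0.2673).
e_1·c_2 = 0.5345·0 + (-0.8018)·(-3) + (-0.2673)·(-2) = 2.9399.
u_2 = c_2 − 2.9399·e_1 = (-1.5714, -0.6429, -1.2143).
‖u_2‖ = 2.0874, so e_2 = (-0.7528, -0.3080, -0.5817).
e_1·c_3 = 0.5345·2 + (-0.8018)·(-1) + (-0.2673)·4 = 0.8018; e_2·c_3 = (-0.7528)·2 + (-0.3080)·(-1) + (-0.5817)·4 = -3.5246.
u_3 = c_3 − 0.8018·e_1 + 3.5246·e_2 = (-1.0820, -1.4426, 2.1639).
r_{33} = ‖u_3‖ = 2.8168.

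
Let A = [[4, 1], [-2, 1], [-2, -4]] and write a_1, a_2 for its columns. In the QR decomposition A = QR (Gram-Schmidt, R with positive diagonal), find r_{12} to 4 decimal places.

r_{12} = 2.0412

a_1 = (4, -2, -2); ‖a_1‖ = 4.8990, so q_1 = (0.8165, -0.4082, -0.4082).
r_{12} = q_1·a_2 = 2.0412.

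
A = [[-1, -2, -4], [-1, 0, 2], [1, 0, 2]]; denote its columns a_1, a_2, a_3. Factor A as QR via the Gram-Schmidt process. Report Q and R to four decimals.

Q = [[-0.5774, -0.8165, 0.0000], [-0.5774, 0.4082, 0.7071], [0.5774, -0.4082, 0.7071]], R = [[1.7321, 1.1547, 2.3094], [0.0000, 1.6330, 3.2660], [0.0000, 0.0000, 2.8284]]

e_1 = a_1/‖a_1‖ = (-1, -1, 1)/1.7321 = (-0.5774, -0.5774, 0.5774).
r_{12} = e_1·a_2 = 1.1547.
u_2 = a_2 − 1.1547·e_1 = (-1.3333, 0.6667, -0.6667).
‖u_2‖ = 1.6330, so e_2 = (-0.8165, 0.4082, -0.4082).
r_{13} = e_1·a_3 = 2.3094; r_{23} = e_2·a_3 = 3.2660.
u_3 = a_3 − 2.3094·e_1 − 3.2660·e_2 = (0.0000, 2.0000, 2.0000).
‖u_3‖ = 2.8284, so e_3 = (0.0000, 0.7071, 0.7071).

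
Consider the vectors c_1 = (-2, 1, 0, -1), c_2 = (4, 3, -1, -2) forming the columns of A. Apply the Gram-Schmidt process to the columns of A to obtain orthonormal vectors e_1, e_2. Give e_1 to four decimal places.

e_1 = c_1/‖c_1‖ = (-2, 1, 0, -1)/2.4495 = (-0.8165, 0.4082, 0.0000, -0.4082).

e_1 = (-0.8165, 0.4082, 0.0000, -0.4082)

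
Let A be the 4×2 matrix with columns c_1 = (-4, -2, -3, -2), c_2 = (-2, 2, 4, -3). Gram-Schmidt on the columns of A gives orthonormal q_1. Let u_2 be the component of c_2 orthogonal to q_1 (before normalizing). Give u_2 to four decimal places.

u_2 = (-2.2424, 1.8788, 3.8182, -3.1212)

c_1 = (-4, -2, -3, -2); ‖c_1‖ = 5.7446, so q_1 = (-0.6963, -0.3482, -0.5222, -0.3482).
q_1·c_2 = (-0.6963)·(-2) + (-0.3482)·2 + (-0.5222)·4 + (-0.3482)·(-3) = -0.3482.
u_2 = c_2 + 0.3482·q_1 = (-2.2424, 1.8788, 3.8182, -3.1212).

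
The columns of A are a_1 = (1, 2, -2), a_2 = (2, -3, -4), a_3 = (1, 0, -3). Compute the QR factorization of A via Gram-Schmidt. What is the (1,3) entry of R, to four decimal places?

e_1 = a_1/‖a_1‖ = (1, 2, -2)/3.0000 = (0.3333, 0.6667, -0.6667).
r_{13} = e_1·a_3 = 2.3333.

r_{13} = 2.3333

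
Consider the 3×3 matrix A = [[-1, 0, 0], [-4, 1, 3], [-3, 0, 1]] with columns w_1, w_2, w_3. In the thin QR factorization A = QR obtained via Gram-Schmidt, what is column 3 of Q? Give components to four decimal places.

e_1 = w_1/‖w_1‖ = (-1, -4, -3)/5.0990 = (-0.1961, -0.7845, -0.5883).
r_{12} = e_1·w_2 = -0.7845.
u_2 = w_2 + 0.7845·e_1 = (-0.1538, 0.3846, -0.4615).
‖u_2‖ = 0.6202, so e_2 = (-0.2481, 0.6202, -0.7442).
r_{13} = e_1·w_3 = -2.9417; r_{23} = e_2·w_3 = 1.1163.
u_3 = w_3 + 2.9417·e_1 − 1.1163·e_2 = (-0.3000, 0.0000, 0.1000).
‖u_3‖ = 0.3162, so e_3 = (-0.9487, 0.0000, 0.3162).

e_3 = (-0.9487, 0.0000, 0.3162)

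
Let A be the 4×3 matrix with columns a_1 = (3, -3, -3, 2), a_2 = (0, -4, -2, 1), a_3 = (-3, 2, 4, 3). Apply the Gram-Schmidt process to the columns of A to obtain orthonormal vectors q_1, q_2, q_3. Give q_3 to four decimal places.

q_1 = a_1/‖a_1‖ = (3, -3, -3, 2)/5.5678 = (0.5388, -0.5388, -0.5388, 0.3592).
r_{12} = q_1·a_2 = 3.5921.
u_2 = a_2 − 3.5921·q_1 = (-1.9355, -2.0645, -0.0645, -0.2903).
‖u_2‖ = 2.8455, so q_2 = (-0.6802, -0.7255, -0.0227, -0.1020).
r_{13} = q_1·a_3 = -3.7717; r_{23} = q_2·a_3 = 0.1927.
u_3 = a_3 + 3.7717·q_1 − 0.1927·q_2 = (-0.8367, 0.1076, 1.9721, 4.3745).
‖u_3‖ = 4.8721, so q_3 = (-0.1717, 0.0221, 0.4048, 0.8979).

q_3 = (-0.1717, 0.0221, 0.4048, 0.8979)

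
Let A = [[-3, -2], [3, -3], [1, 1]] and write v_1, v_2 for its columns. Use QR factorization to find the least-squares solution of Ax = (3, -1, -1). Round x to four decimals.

x = (-0.7252, -0.3893)

v_1 = (-3, 3, 1); ‖v_1‖ = 4.3589, so e_1 = (-0.6882, 0.6882, 0.2294).
e_1·v_2 = (-0.6882)·(-2) + 0.6882·(-3) + 0.2294·1 = -0.4588.
u_2 = v_2 + 0.4588·e_1 = (-2.3158, -2.6842, 1.1053).
‖u_2‖ = 3.7134, so e_2 = (-0.6236, -0.7228, 0.2976).
Qᵀb = (-2.9824, -1.4457).
Back-substitute: x_2 = -1.4457/3.7134 = -0.3893.
x_1 = (-2.9824 + 0.4588·(-0.3893))/4.3589 = -0.7252.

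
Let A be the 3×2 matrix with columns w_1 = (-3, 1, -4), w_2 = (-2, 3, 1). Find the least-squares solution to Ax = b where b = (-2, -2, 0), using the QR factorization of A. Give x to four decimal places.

x = (0.1947, -0.2124)

q_1 = w_1/‖w_1‖ = (-3, 1, -4)/5.0990 = (-0.5883, 0.1961, -0.7845).
r_{12} = q_1·w_2 = 0.9806.
u_2 = w_2 − 0.9806·q_1 = (-1.4231, 2.8077, 1.7692).
‖u_2‖ = 3.6109, so q_2 = (-0.3941, 0.7776, 0.4900).
Qᵀb = (0.7845, -0.7669).
Back-substitute: x_2 = -0.7669/3.6109 = -0.2124.
x_1 = (0.7845 − 0.9806·(-0.2124))/5.0990 = 0.1947.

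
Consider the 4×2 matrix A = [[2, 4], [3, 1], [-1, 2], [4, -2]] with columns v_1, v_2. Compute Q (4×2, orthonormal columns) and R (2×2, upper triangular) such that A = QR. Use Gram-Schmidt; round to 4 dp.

v_1 = (2, 3, -1, 4); ‖v_1‖ = 5.4772, so q_1 = (0.3651, 0.5477, -0.1826, 0.7303).
q_1·v_2 = 0.3651·4 + 0.5477·1 + (-0.1826)·2 + 0.7303·(-2) = 0.1826.
u_2 = v_2 − 0.1826·q_1 = (3.9333, 0.9000, 2.0333, -2.1333).
‖u_2‖ = 4.9967, so q_2 = (0.7872, 0.1801, 0.4069, -0.4270).

Q = [[0.3651, 0.7872], [0.5477, 0.1801], [-0.1826, 0.4069], [0.7303, -0.4270]], R = [[5.4772, 0.1826], [0.0000, 4.9967]]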